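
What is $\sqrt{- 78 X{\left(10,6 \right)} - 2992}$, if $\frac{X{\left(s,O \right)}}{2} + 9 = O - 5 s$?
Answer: $2 \sqrt{1319} \approx 72.636$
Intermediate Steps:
$X{\left(s,O \right)} = -18 - 10 s + 2 O$ ($X{\left(s,O \right)} = -18 + 2 \left(O - 5 s\right) = -18 + \left(- 10 s + 2 O\right) = -18 - 10 s + 2 O$)
$\sqrt{- 78 X{\left(10,6 \right)} - 2992} = \sqrt{- 78 \left(-18 - 100 + 2 \cdot 6\right) - 2992} = \sqrt{- 78 \left(-18 - 100 + 12\right) - 2992} = \sqrt{\left(-78\right) \left(-106\right) - 2992} = \sqrt{8268 - 2992} = \sqrt{5276} = 2 \sqrt{1319}$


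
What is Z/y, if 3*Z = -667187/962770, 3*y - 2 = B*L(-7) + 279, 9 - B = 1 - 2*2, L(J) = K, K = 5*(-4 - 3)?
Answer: 667187/133825030 ≈ 0.0049855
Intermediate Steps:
K = -35 (K = 5*(-7) = -35)
L(J) = -35
B = 12 (B = 9 - (1 - 2*2) = 9 - (1 - 4) = 9 - 1*(-3) = 9 + 3 = 12)
y = -139/3 (y = ⅔ + (12*(-35) + 279)/3 = ⅔ + (-420 + 279)/3 = ⅔ + (⅓)*(-141) = ⅔ - 47 = -139/3 ≈ -46.333)
Z = -667187/2888310 (Z = (-667187/962770)/3 = (-667187*1/962770)/3 = (⅓)*(-667187/962770) = -667187/2888310 ≈ -0.23100)
Z/y = -667187/(2888310*(-139/3)) = -667187/2888310*(-3/139) = 667187/133825030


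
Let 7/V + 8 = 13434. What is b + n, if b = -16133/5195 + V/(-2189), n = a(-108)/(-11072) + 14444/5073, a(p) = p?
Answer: -38054840278216717/153137258764662480 ≈ -0.24850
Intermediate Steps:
V = 1/1918 (V = 7/(-8 + 13434) = 7/13426 = 7*(1/13426) = 1/1918 ≈ 0.00052138)
n = 40117963/14042064 (n = -108/(-11072) + 14444/5073 = -108*(-1/11072) + 14444*(1/5073) = 27/2768 + 14444/5073 = 40117963/14042064 ≈ 2.8570)
b = -67734437961/21811217890 (b = -16133/5195 + (1/1918)/(-2189) = -16133*1/5195 + (1/1918)*(-1/2189) = -16133/5195 - 1/4198502 = -67734437961/21811217890 ≈ -3.1055)
b + n = -67734437961/21811217890 + 40117963/14042064 = -38054840278216717/153137258764662480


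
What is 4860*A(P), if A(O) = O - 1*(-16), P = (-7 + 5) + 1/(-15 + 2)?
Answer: 879660/13 ≈ 67666.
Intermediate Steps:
P = -27/13 (P = -2 + 1/(-13) = -2 - 1/13 = -27/13 ≈ -2.0769)
A(O) = 16 + O (A(O) = O + 16 = 16 + O)
4860*A(P) = 4860*(16 - 27/13) = 4860*(181/13) = 879660/13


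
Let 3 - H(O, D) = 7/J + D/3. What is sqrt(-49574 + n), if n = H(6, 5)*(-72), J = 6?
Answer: I*sqrt(49586) ≈ 222.68*I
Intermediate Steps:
H(O, D) = 11/6 - D/3 (H(O, D) = 3 - (7/6 + D/3) = 3 + (-7/6 - D/3) = 11/6 - D/3)
n = -12 (n = (11/6 - 1/3*5)*(-72) = (11/6 - 5/3)*(-72) = (1/6)*(-72) = -12)
sqrt(-49574 + n) = sqrt(-49574 - 12) = sqrt(-49586) = I*sqrt(49586)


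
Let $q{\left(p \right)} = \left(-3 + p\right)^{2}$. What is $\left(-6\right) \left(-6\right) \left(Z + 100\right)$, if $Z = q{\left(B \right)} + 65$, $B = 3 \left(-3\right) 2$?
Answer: $21816$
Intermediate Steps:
$B = -18$ ($B = \left(-9\right) 2 = -18$)
$Z = 506$ ($Z = \left(-3 - 18\right)^{2} + 65 = \left(-21\right)^{2} + 65 = 441 + 65 = 506$)
$\left(-6\right) \left(-6\right) \left(Z + 100\right) = \left(-6\right) \left(-6\right) \left(506 + 100\right) = 36 \cdot 606 = 21816$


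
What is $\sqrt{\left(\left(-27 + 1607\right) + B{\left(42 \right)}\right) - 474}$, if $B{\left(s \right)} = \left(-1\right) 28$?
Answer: $7 \sqrt{22} \approx 32.833$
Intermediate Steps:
$B{\left(s \right)} = -28$
$\sqrt{\left(\left(-27 + 1607\right) + B{\left(42 \right)}\right) - 474} = \sqrt{\left(\left(-27 + 1607\right) - 28\right) - 474} = \sqrt{\left(1580 - 28\right) - 474} = \sqrt{1552 - 474} = \sqrt{1078} = 7 \sqrt{22}$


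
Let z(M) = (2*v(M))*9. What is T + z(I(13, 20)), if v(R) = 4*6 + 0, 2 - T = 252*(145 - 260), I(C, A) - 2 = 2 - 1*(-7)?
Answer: 29414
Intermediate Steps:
I(C, A) = 11 (I(C, A) = 2 + (2 - 1*(-7)) = 2 + (2 + 7) = 2 + 9 = 11)
T = 28982 (T = 2 - 252*(145 - 260) = 2 - 252*(-115) = 2 - 1*(-28980) = 2 + 28980 = 28982)
v(R) = 24 (v(R) = 24 + 0 = 24)
z(M) = 432 (z(M) = (2*24)*9 = 48*9 = 432)
T + z(I(13, 20)) = 28982 + 432 = 29414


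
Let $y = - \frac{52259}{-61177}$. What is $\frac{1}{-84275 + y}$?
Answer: $- \frac{61177}{5155639416} \approx -1.1866 \cdot 10^{-5}$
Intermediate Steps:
$y = \frac{52259}{61177}$ ($y = \left(-52259\right) \left(- \frac{1}{61177}\right) = \frac{52259}{61177} \approx 0.85423$)
$\frac{1}{-84275 + y} = \frac{1}{-84275 + \frac{52259}{61177}} = \frac{1}{- \frac{5155639416}{61177}} = - \frac{61177}{5155639416}$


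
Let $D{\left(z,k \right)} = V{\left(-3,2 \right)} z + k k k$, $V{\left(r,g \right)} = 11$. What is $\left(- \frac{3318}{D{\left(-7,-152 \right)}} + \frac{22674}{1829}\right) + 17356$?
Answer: $\frac{111561347462852}{6423237665} \approx 17368.0$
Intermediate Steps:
$D{\left(z,k \right)} = k^{3} + 11 z$ ($D{\left(z,k \right)} = 11 z + k k k = 11 z + k^{2} k = 11 z + k^{3} = k^{3} + 11 z$)
$\left(- \frac{3318}{D{\left(-7,-152 \right)}} + \frac{22674}{1829}\right) + 17356 = \left(- \frac{3318}{\left(-152\right)^{3} + 11 \left(-7\right)} + \frac{22674}{1829}\right) + 17356 = \left(- \frac{3318}{-3511808 - 77} + 22674 \cdot \frac{1}{1829}\right) + 17356 = \left(- \frac{3318}{-3511885} + \frac{22674}{1829}\right) + 17356 = \left(\left(-3318\right) \left(- \frac{1}{3511885}\right) + \frac{22674}{1829}\right) + 17356 = \left(\frac{3318}{3511885} + \frac{22674}{1829}\right) + 17356 = \frac{79634549112}{6423237665} + 17356 = \frac{111561347462852}{6423237665}$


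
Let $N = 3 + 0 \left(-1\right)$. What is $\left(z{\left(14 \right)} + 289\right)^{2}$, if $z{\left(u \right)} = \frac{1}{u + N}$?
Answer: $\frac{24147396}{289} \approx 83555.0$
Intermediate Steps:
$N = 3$ ($N = 3 + 0 = 3$)
$z{\left(u \right)} = \frac{1}{3 + u}$ ($z{\left(u \right)} = \frac{1}{u + 3} = \frac{1}{3 + u}$)
$\left(z{\left(14 \right)} + 289\right)^{2} = \left(\frac{1}{3 + 14} + 289\right)^{2} = \left(\frac{1}{17} + 289\right)^{2} = \left(\frac{4914}{17}\right)^{2} = \frac{24147396}{289}$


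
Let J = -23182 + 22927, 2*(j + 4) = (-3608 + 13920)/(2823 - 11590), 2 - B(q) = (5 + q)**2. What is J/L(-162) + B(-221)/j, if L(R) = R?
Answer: 1840855201/181008 ≈ 10170.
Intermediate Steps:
B(q) = 2 - (5 + q)**2
j = -40224/8767 (j = -4 + ((-3608 + 13920)/(2823 - 11590))/2 = -4 + (10312/(-8767))/2 = -4 + (10312*(-1/8767))/2 = -4 + (1/2)*(-10312/8767) = -4 - 5156/8767 = -40224/8767 ≈ -4.5881)
J = -255
J/L(-162) + B(-221)/j = -255/(-162) + (2 - (5 - 221)**2)/(-40224/8767) = -255*(-1/162) + (2 - 1*(-216)**2)*(-8767/40224) = 85/54 + (2 - 1*46656)*(-8767/40224) = 85/54 + (2 - 46656)*(-8767/40224) = 85/54 - 46654*(-8767/40224) = 85/54 + 204507809/20112 = 1840855201/181008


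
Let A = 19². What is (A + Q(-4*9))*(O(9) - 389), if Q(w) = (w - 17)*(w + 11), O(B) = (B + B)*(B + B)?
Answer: -109590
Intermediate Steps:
O(B) = 4*B² (O(B) = (2*B)*(2*B) = 4*B²)
Q(w) = (-17 + w)*(11 + w)
A = 361
(A + Q(-4*9))*(O(9) - 389) = (361 + (-187 + (-4*9)² - (-24)*9))*(4*9² - 389) = (361 + (-187 + (-36)² - 6*(-36)))*(4*81 - 389) = (361 + (-187 + 1296 + 216))*(324 - 389) = (361 + 1325)*(-65) = 1686*(-65) = -109590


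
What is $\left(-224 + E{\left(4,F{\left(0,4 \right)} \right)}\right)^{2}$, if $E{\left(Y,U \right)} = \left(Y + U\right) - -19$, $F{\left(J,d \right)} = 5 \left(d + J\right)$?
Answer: $32761$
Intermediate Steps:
$F{\left(J,d \right)} = 5 J + 5 d$ ($F{\left(J,d \right)} = 5 \left(J + d\right) = 5 J + 5 d$)
$E{\left(Y,U \right)} = 19 + U + Y$ ($E{\left(Y,U \right)} = \left(U + Y\right) + 19 = 19 + U + Y$)
$\left(-224 + E{\left(4,F{\left(0,4 \right)} \right)}\right)^{2} = \left(-224 + \left(19 + \left(5 \cdot 0 + 5 \cdot 4\right) + 4\right)\right)^{2} = \left(-224 + \left(19 + \left(0 + 20\right) + 4\right)\right)^{2} = \left(-224 + \left(19 + 20 + 4\right)\right)^{2} = \left(-224 + 43\right)^{2} = \left(-181\right)^{2} = 32761$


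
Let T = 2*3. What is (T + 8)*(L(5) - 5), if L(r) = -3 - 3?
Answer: -154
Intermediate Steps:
T = 6
L(r) = -6
(T + 8)*(L(5) - 5) = (6 + 8)*(-6 - 5) = 14*(-11) = -154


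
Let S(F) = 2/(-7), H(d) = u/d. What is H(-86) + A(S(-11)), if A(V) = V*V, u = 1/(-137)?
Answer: 47177/577318 ≈ 0.081717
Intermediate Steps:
u = -1/137 ≈ -0.0072993
H(d) = -1/(137*d)
S(F) = -2/7 (S(F) = 2*(-⅐) = -2/7)
A(V) = V²
H(-86) + A(S(-11)) = -1/137/(-86) + (-2/7)² = -1/137*(-1/86) + 4/49 = 1/11782 + 4/49 = 47177/577318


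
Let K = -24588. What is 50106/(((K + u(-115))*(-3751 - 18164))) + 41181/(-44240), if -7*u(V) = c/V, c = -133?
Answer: -24301307543537/26109061259280 ≈ -0.93076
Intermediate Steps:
u(V) = 19/V (u(V) = -(-19)/V = 19/V)
50106/(((K + u(-115))*(-3751 - 18164))) + 41181/(-44240) = 50106/(((-24588 + 19/(-115))*(-3751 - 18164))) + 41181/(-44240) = 50106/(((-24588 + 19*(-1/115))*(-21915))) + 41181*(-1/44240) = 50106/(((-24588 - 19/115)*(-21915))) - 5883/6320 = 50106/((-2827639/115*(-21915))) - 5883/6320 = 50106/(12393541737/23) - 5883/6320 = 50106*(23/12393541737) - 5883/6320 = 384146/4131180579 - 5883/6320 = -24301307543537/26109061259280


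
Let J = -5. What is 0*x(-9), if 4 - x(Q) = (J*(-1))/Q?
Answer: 0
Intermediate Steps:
x(Q) = 4 - 5/Q (x(Q) = 4 - (-5*(-1))/Q = 4 - 5/Q)
0*x(-9) = 0*(4 - 5/(-9)) = 0*(4 - 5*(-⅑)) = 0*(4 + 5/9) = 0*(41/9) = 0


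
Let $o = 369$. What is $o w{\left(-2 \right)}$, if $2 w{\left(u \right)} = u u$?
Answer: $738$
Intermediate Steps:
$w{\left(u \right)} = \frac{u^{2}}{2}$ ($w{\left(u \right)} = \frac{u u}{2} = \frac{u^{2}}{2}$)
$o w{\left(-2 \right)} = 369 \frac{\left(-2\right)^{2}}{2} = 369 \cdot \frac{1}{2} \cdot 4 = 369 \cdot 2 = 738$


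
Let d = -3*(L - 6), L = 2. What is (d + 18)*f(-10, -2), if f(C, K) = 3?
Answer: 90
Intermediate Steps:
d = 12 (d = -3*(2 - 6) = -3*(-4) = 12)
(d + 18)*f(-10, -2) = (12 + 18)*3 = 30*3 = 90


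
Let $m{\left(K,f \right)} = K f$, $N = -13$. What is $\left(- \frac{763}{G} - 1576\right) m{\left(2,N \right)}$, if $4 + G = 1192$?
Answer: $\frac{24349663}{594} \approx 40993.0$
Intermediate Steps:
$G = 1188$ ($G = -4 + 1192 = 1188$)
$\left(- \frac{763}{G} - 1576\right) m{\left(2,N \right)} = \left(- \frac{763}{1188} - 1576\right) 2 \left(-13\right) = \left(\left(-763\right) \frac{1}{1188} - 1576\right) \left(-26\right) = \left(- \frac{763}{1188} - 1576\right) \left(-26\right) = \left(- \frac{1873051}{1188}\right) \left(-26\right) = \frac{24349663}{594}$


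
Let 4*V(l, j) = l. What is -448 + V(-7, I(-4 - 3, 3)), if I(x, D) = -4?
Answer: -1799/4 ≈ -449.75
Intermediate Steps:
V(l, j) = l/4
-448 + V(-7, I(-4 - 3, 3)) = -448 + (¼)*(-7) = -448 - 7/4 = -1799/4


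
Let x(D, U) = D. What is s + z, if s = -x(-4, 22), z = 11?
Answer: 15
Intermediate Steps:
s = 4 (s = -1*(-4) = 4)
s + z = 4 + 11 = 15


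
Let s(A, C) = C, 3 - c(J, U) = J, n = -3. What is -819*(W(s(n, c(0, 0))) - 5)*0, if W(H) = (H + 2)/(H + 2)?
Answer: 0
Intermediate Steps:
c(J, U) = 3 - J
W(H) = 1 (W(H) = (2 + H)/(2 + H) = 1)
-819*(W(s(n, c(0, 0))) - 5)*0 = -819*(1 - 5)*0 = -(-3276)*0 = -819*0 = 0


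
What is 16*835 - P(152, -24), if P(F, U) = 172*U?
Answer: 17488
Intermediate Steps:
16*835 - P(152, -24) = 16*835 - 172*(-24) = 13360 - 1*(-4128) = 13360 + 4128 = 17488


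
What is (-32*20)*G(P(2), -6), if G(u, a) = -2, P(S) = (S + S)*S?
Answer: 1280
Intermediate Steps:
P(S) = 2*S**2 (P(S) = (2*S)*S = 2*S**2)
(-32*20)*G(P(2), -6) = -32*20*(-2) = -640*(-2) = 1280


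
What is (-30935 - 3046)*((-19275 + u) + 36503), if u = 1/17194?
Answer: -10065791775573/17194 ≈ -5.8542e+8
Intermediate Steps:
u = 1/17194 ≈ 5.8160e-5
(-30935 - 3046)*((-19275 + u) + 36503) = (-30935 - 3046)*((-19275 + 1/17194) + 36503) = -33981*(-331414349/17194 + 36503) = -33981*296218233/17194 = -10065791775573/17194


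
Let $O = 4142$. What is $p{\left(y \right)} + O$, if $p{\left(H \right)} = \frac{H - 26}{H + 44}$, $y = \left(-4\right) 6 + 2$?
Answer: $\frac{45538}{11} \approx 4139.8$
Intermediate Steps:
$y = -22$ ($y = -24 + 2 = -22$)
$p{\left(H \right)} = \frac{-26 + H}{44 + H}$
$p{\left(y \right)} + O = \frac{-26 - 22}{44 - 22} + 4142 = \frac{1}{22} \left(-48\right) + 4142 = - \frac{24}{11} + 4142 = \frac{45538}{11}$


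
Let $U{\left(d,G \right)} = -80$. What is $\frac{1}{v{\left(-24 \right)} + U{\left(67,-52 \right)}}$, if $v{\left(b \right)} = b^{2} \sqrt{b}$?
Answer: $- \frac{5}{498064} - \frac{9 i \sqrt{6}}{62258} \approx -1.0039 \cdot 10^{-5} - 0.0003541 i$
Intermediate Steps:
$v{\left(b \right)} = b^{\frac{5}{2}}$
$\frac{1}{v{\left(-24 \right)} + U{\left(67,-52 \right)}} = \frac{1}{\left(-24\right)^{\frac{5}{2}} - 80} = \frac{1}{1152 i \sqrt{6} - 80} = \frac{1}{-80 + 1152 i \sqrt{6}}$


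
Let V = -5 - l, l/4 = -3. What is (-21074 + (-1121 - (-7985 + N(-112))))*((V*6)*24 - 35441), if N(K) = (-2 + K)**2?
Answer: 936784198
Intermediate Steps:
l = -12 (l = 4*(-3) = -12)
V = 7 (V = -5 - 1*(-12) = -5 + 12 = 7)
(-21074 + (-1121 - (-7985 + N(-112))))*((V*6)*24 - 35441) = (-21074 + (-1121 - (-7985 + (-2 - 112)**2)))*((7*6)*24 - 35441) = (-21074 + (-1121 - (-7985 + (-114)**2)))*(42*24 - 35441) = (-21074 + (-1121 - (-7985 + 12996)))*(1008 - 35441) = (-21074 + (-1121 - 1*5011))*(-34433) = (-21074 + (-1121 - 5011))*(-34433) = (-21074 - 6132)*(-34433) = -27206*(-34433) = 936784198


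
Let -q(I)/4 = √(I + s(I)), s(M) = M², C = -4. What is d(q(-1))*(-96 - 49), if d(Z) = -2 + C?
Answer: 870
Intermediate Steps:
q(I) = -4*√(I + I²)
d(Z) = -6 (d(Z) = -2 - 4 = -6)
d(q(-1))*(-96 - 49) = -6*(-96 - 49) = -6*(-145) = 870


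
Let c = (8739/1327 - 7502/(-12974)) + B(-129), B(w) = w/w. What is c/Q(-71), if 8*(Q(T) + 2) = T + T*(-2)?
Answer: 562205752/473453695 ≈ 1.1875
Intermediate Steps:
B(w) = 1
Q(T) = -2 - T/8 (Q(T) = -2 + (T + T*(-2))/8 = -2 + (T - 2*T)/8 = -2 + (-T)/8 = -2 - T/8)
c = 70275719/8608249 (c = (8739/1327 - 7502/(-12974)) + 1 = (8739*(1/1327) - 7502*(-1/12974)) + 1 = (8739/1327 + 3751/6487) + 1 = 61667470/8608249 + 1 = 70275719/8608249 ≈ 8.1638)
c/Q(-71) = 70275719/(8608249*(-2 - ⅛*(-71))) = 70275719/(8608249*(-2 + 71/8)) = 70275719/(8608249*(55/8)) = (70275719/8608249)*(8/55) = 562205752/473453695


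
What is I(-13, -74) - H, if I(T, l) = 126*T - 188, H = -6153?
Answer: 4327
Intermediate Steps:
I(T, l) = -188 + 126*T
I(-13, -74) - H = (-188 + 126*(-13)) - 1*(-6153) = (-188 - 1638) + 6153 = -1826 + 6153 = 4327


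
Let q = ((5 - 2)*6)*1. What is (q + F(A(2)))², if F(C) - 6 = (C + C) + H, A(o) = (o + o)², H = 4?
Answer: 3600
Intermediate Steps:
A(o) = 4*o² (A(o) = (2*o)² = 4*o²)
q = 18 (q = (3*6)*1 = 18*1 = 18)
F(C) = 10 + 2*C (F(C) = 6 + ((C + C) + 4) = 6 + (2*C + 4) = 6 + (4 + 2*C) = 10 + 2*C)
(q + F(A(2)))² = (18 + (10 + 2*(4*2²)))² = (18 + (10 + 2*(4*4)))² = (18 + (10 + 2*16))² = (18 + (10 + 32))² = (18 + 42)² = 60² = 3600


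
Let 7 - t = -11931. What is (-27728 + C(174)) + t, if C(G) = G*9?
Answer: -14224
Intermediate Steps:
t = 11938 (t = 7 - 1*(-11931) = 7 + 11931 = 11938)
C(G) = 9*G
(-27728 + C(174)) + t = (-27728 + 9*174) + 11938 = (-27728 + 1566) + 11938 = -26162 + 11938 = -14224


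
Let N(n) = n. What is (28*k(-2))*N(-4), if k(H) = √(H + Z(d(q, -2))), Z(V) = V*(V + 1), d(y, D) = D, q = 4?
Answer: 0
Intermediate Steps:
Z(V) = V*(1 + V)
k(H) = √(2 + H) (k(H) = √(H - 2*(1 - 2)) = √(H - 2*(-1)) = √(H + 2) = √(2 + H))
(28*k(-2))*N(-4) = (28*√(2 - 2))*(-4) = (28*√0)*(-4) = (28*0)*(-4) = 0*(-4) = 0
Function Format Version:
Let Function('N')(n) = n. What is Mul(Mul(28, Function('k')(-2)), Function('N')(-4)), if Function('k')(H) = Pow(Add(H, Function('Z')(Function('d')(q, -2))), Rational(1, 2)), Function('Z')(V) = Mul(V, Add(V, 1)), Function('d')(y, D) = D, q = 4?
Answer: 0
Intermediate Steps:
Function('Z')(V) = Mul(V, Add(1, V))
Function('k')(H) = Pow(Add(2, H), Rational(1, 2)) (Function('k')(H) = Pow(Add(H, Mul(-2, Add(1, -2))), Rational(1, 2)) = Pow(Add(H, Mul(-2, -1)), Rational(1, 2)) = Pow(Add(H, 2), Rational(1, 2)) = Pow(Add(2, H), Rational(1, 2)))
Mul(Mul(28, Function('k')(-2)), Function('N')(-4)) = Mul(Mul(28, Pow(Add(2, -2), Rational(1, 2))), -4) = Mul(Mul(28, Pow(0, Rational(1, 2))), -4) = Mul(Mul(28, 0), -4) = Mul(0, -4) = 0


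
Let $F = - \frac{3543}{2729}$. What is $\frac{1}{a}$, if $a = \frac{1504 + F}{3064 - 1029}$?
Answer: $\frac{5553515}{4100873} \approx 1.3542$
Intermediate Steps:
$F = - \frac{3543}{2729}$ ($F = \left(-3543\right) \frac{1}{2729} = - \frac{3543}{2729} \approx -1.2983$)
$a = \frac{4100873}{5553515}$ ($a = \frac{1504 - \frac{3543}{2729}}{3064 - 1029} = \frac{4100873}{2729 \cdot 2035} = \frac{4100873}{2729} \cdot \frac{1}{2035} = \frac{4100873}{5553515} \approx 0.73843$)
$\frac{1}{a} = \frac{1}{\frac{4100873}{5553515}} = \frac{5553515}{4100873}$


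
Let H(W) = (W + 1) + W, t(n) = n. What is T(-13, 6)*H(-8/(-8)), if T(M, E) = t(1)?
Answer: 3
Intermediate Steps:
T(M, E) = 1
H(W) = 1 + 2*W (H(W) = (1 + W) + W = 1 + 2*W)
T(-13, 6)*H(-8/(-8)) = 1*(1 + 2*(-8/(-8))) = 1*(1 + 2*(-8*(-⅛))) = 1*(1 + 2*1) = 1*(1 + 2) = 1*3 = 3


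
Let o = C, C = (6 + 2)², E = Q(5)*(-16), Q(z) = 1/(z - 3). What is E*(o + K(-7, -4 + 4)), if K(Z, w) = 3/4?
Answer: -518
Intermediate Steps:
Q(z) = 1/(-3 + z)
K(Z, w) = ¾ (K(Z, w) = 3*(¼) = ¾)
E = -8 (E = -16/(-3 + 5) = -16/2 = (½)*(-16) = -8)
C = 64 (C = 8² = 64)
o = 64
E*(o + K(-7, -4 + 4)) = -8*(64 + ¾) = -8*259/4 = -518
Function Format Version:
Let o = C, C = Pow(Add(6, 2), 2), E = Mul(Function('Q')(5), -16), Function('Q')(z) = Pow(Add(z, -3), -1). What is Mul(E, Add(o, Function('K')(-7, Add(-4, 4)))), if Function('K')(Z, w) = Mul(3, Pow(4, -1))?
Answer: -518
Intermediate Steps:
Function('Q')(z) = Pow(Add(-3, z), -1)
Function('K')(Z, w) = Rational(3, 4) (Function('K')(Z, w) = Mul(3, Rational(1, 4)) = Rational(3, 4))
E = -8 (E = Mul(Pow(Add(-3, 5), -1), -16) = Mul(Pow(2, -1), -16) = Mul(Rational(1, 2), -16) = -8)
C = 64 (C = Pow(8, 2) = 64)
o = 64
Mul(E, Add(o, Function('K')(-7, Add(-4, 4)))) = Mul(-8, Add(64, Rational(3, 4))) = Mul(-8, Rational(259, 4)) = -518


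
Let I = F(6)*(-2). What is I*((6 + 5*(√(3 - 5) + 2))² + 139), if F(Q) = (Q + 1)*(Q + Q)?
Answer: -57960 - 26880*I*√2 ≈ -57960.0 - 38014.0*I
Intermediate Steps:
F(Q) = 2*Q*(1 + Q) (F(Q) = (1 + Q)*(2*Q) = 2*Q*(1 + Q))
I = -168 (I = (2*6*(1 + 6))*(-2) = (2*6*7)*(-2) = 84*(-2) = -168)
I*((6 + 5*(√(3 - 5) + 2))² + 139) = -168*((6 + 5*(√(3 - 5) + 2))² + 139) = -168*((6 + 5*(√(-2) + 2))² + 139) = -168*((6 + 5*(I*√2 + 2))² + 139) = -168*((6 + 5*(2 + I*√2))² + 139) = -168*((6 + (10 + 5*I*√2))² + 139) = -168*((16 + 5*I*√2)² + 139) = -168*(139 + (16 + 5*I*√2)²) = -23352 - 168*(16 + 5*I*√2)²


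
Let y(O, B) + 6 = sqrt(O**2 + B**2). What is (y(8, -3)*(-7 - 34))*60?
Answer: 14760 - 2460*sqrt(73) ≈ -6258.3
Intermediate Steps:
y(O, B) = -6 + sqrt(B**2 + O**2) (y(O, B) = -6 + sqrt(O**2 + B**2) = -6 + sqrt(B**2 + O**2))
(y(8, -3)*(-7 - 34))*60 = ((-6 + sqrt((-3)**2 + 8**2))*(-7 - 34))*60 = ((-6 + sqrt(9 + 64))*(-41))*60 = ((-6 + sqrt(73))*(-41))*60 = (246 - 41*sqrt(73))*60 = 14760 - 2460*sqrt(73)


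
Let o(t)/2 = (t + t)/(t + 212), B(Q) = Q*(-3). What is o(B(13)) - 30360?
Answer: -5252436/173 ≈ -30361.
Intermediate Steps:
B(Q) = -3*Q
o(t) = 4*t/(212 + t) (o(t) = 2*((t + t)/(t + 212)) = 2*((2*t)/(212 + t)) = 2*(2*t/(212 + t)) = 4*t/(212 + t))
o(B(13)) - 30360 = 4*(-3*13)/(212 - 3*13) - 30360 = 4*(-39)/(212 - 39) - 30360 = 4*(-39)/173 - 30360 = 4*(-39)*(1/173) - 30360 = -156/173 - 30360 = -5252436/173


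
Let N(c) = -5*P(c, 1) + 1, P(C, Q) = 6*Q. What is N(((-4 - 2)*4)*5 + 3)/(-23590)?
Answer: 29/23590 ≈ 0.0012293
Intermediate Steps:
N(c) = -29 (N(c) = -30 + 1 = -29)
N(((-4 - 2)*4)*5 + 3)/(-23590) = -29/(-23590) = -29*(-1/23590) = 29/23590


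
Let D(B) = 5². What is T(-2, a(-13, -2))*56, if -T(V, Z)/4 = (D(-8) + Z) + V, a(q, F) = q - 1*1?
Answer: -2016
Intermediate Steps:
D(B) = 25
a(q, F) = -1 + q (a(q, F) = q - 1 = -1 + q)
T(V, Z) = -100 - 4*V - 4*Z (T(V, Z) = -4*((25 + Z) + V) = -4*(25 + V + Z) = -100 - 4*V - 4*Z)
T(-2, a(-13, -2))*56 = (-100 - 4*(-2) - 4*(-1 - 13))*56 = (-100 + 8 - 4*(-14))*56 = (-100 + 8 + 56)*56 = -36*56 = -2016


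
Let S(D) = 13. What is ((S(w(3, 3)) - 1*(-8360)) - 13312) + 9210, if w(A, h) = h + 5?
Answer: 4271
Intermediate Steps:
w(A, h) = 5 + h
((S(w(3, 3)) - 1*(-8360)) - 13312) + 9210 = ((13 - 1*(-8360)) - 13312) + 9210 = ((13 + 8360) - 13312) + 9210 = (8373 - 13312) + 9210 = -4939 + 9210 = 4271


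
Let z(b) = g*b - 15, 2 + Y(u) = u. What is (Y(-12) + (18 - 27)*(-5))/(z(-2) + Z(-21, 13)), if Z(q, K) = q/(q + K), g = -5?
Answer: -248/19 ≈ -13.053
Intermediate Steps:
Y(u) = -2 + u
Z(q, K) = q/(K + q)
z(b) = -15 - 5*b (z(b) = -5*b - 15 = -15 - 5*b)
(Y(-12) + (18 - 27)*(-5))/(z(-2) + Z(-21, 13)) = ((-2 - 12) + (18 - 27)*(-5))/((-15 - 5*(-2)) - 21/(13 - 21)) = (-14 - 9*(-5))/((-15 + 10) - 21/(-8)) = (-14 + 45)/(-5 - 21*(-1/8)) = 31/(-5 + 21/8) = 31/(-19/8) = 31*(-8/19) = -248/19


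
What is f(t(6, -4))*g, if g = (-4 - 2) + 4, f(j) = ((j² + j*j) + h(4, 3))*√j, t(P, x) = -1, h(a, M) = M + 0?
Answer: -10*I ≈ -10.0*I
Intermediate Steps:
h(a, M) = M
f(j) = √j*(3 + 2*j²) (f(j) = ((j² + j*j) + 3)*√j = ((j² + j²) + 3)*√j = (2*j² + 3)*√j = (3 + 2*j²)*√j = √j*(3 + 2*j²))
g = -2 (g = -6 + 4 = -2)
f(t(6, -4))*g = (√(-1)*(3 + 2*(-1)²))*(-2) = (I*(3 + 2*1))*(-2) = (I*(3 + 2))*(-2) = (I*5)*(-2) = (5*I)*(-2) = -10*I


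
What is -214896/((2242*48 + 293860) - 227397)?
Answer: -214896/174079 ≈ -1.2345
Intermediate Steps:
-214896/((2242*48 + 293860) - 227397) = -214896/((107616 + 293860) - 227397) = -214896/(401476 - 227397) = -214896/174079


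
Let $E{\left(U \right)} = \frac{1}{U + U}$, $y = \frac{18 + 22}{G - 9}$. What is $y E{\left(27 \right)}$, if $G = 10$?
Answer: $\frac{20}{27} \approx 0.74074$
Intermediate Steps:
$y = 40$ ($y = \frac{18 + 22}{10 - 9} = \frac{40}{1} = 40 \cdot 1 = 40$)
$E{\left(U \right)} = \frac{1}{2 U}$
$y E{\left(27 \right)} = 40 \frac{1}{2 \cdot 27} = 40 \cdot \frac{1}{2} \cdot \frac{1}{27} = 40 \cdot \frac{1}{54} = \frac{20}{27}$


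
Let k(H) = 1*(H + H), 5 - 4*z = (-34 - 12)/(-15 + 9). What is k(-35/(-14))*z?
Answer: -10/3 ≈ -3.3333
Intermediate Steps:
z = -⅔ (z = 5/4 - (-34 - 12)/(4*(-15 + 9)) = 5/4 - (-23)/(2*(-6)) = 5/4 - (-23)*(-1)/(2*6) = 5/4 - ¼*23/3 = 5/4 - 23/12 = -⅔ ≈ -0.66667)
k(H) = 2*H (k(H) = 1*(2*H) = 2*H)
k(-35/(-14))*z = (2*(-35/(-14)))*(-⅔) = (2*(-35*(-1/14)))*(-⅔) = (2*(5/2))*(-⅔) = 5*(-⅔) = -10/3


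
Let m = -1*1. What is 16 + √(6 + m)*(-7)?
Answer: 16 - 7*√5 ≈ 0.34752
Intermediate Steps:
m = -1
16 + √(6 + m)*(-7) = 16 + √(6 - 1)*(-7) = 16 + √5*(-7) = 16 - 7*√5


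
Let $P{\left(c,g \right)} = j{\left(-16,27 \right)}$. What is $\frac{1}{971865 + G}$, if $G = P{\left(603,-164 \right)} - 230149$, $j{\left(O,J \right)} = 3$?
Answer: $\frac{1}{741719} \approx 1.3482 \cdot 10^{-6}$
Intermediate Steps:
$P{\left(c,g \right)} = 3$
$G = -230146$ ($G = 3 - 230149 = -230146$)
$\frac{1}{971865 + G} = \frac{1}{971865 - 230146} = \frac{1}{741719}$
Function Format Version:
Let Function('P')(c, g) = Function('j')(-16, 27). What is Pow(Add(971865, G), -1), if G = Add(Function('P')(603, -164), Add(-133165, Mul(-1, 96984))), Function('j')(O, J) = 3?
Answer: Rational(1, 741719) ≈ 1.3482e-6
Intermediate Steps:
Function('P')(c, g) = 3
G = -230146 (G = Add(3, Add(-133165, Mul(-1, 96984))) = Add(3, Add(-133165, -96984)) = Add(3, -230149) = -230146)
Pow(Add(971865, G), -1) = Pow(Add(971865, -230146), -1) = Pow(741719, -1) = Rational(1, 741719)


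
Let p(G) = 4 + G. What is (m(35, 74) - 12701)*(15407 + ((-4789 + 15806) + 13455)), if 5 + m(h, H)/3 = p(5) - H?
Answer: -514877769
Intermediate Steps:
m(h, H) = 12 - 3*H (m(h, H) = -15 + 3*((4 + 5) - H) = -15 + 3*(9 - H) = -15 + (27 - 3*H) = 12 - 3*H)
(m(35, 74) - 12701)*(15407 + ((-4789 + 15806) + 13455)) = ((12 - 3*74) - 12701)*(15407 + ((-4789 + 15806) + 13455)) = ((12 - 222) - 12701)*(15407 + (11017 + 13455)) = (-210 - 12701)*(15407 + 24472) = -12911*39879 = -514877769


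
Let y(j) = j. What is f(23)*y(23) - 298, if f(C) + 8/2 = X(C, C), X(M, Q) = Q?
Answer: 139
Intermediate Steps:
f(C) = -4 + C
f(23)*y(23) - 298 = (-4 + 23)*23 - 298 = 19*23 - 298 = 437 - 298 = 139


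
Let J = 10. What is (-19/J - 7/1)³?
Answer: -704969/1000 ≈ -704.97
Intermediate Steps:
(-19/J - 7/1)³ = (-19/10 - 7/1)³ = (-19*⅒ - 7*1)³ = (-19/10 - 7)³ = (-89/10)³ = -704969/1000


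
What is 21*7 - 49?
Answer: 98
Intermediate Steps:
21*7 - 49 = 147 - 49 = 98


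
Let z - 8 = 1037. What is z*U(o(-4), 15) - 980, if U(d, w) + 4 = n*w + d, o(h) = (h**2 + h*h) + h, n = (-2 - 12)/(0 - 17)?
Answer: 629150/17 ≈ 37009.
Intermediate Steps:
z = 1045 (z = 8 + 1037 = 1045)
n = 14/17 (n = -14/(-17) = -14*(-1/17) = 14/17 ≈ 0.82353)
o(h) = h + 2*h**2 (o(h) = (h**2 + h**2) + h = 2*h**2 + h = h + 2*h**2)
U(d, w) = -4 + d + 14*w/17 (U(d, w) = -4 + (14*w/17 + d) = -4 + (d + 14*w/17) = -4 + d + 14*w/17)
z*U(o(-4), 15) - 980 = 1045*(-4 - 4*(1 + 2*(-4)) + (14/17)*15) - 980 = 1045*(-4 - 4*(1 - 8) + 210/17) - 980 = 1045*(-4 - 4*(-7) + 210/17) - 980 = 1045*(-4 + 28 + 210/17) - 980 = 1045*(618/17) - 980 = 645810/17 - 980 = 629150/17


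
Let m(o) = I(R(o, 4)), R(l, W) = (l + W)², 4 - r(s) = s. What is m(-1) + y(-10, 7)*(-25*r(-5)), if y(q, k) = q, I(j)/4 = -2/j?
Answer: 20242/9 ≈ 2249.1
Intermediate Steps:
r(s) = 4 - s
R(l, W) = (W + l)²
I(j) = -8/j (I(j) = 4*(-2/j) = -8/j)
m(o) = -8/(4 + o)²
m(-1) + y(-10, 7)*(-25*r(-5)) = -8/(4 - 1)² - (-250)*(4 - 1*(-5)) = -8/3² - (-250)*(4 + 5) = -8*⅑ - (-250)*9 = -8/9 - 10*(-225) = -8/9 + 2250 = 20242/9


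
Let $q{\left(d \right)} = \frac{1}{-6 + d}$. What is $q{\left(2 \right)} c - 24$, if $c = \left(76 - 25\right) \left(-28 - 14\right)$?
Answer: $\frac{1023}{2} \approx 511.5$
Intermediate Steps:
$c = -2142$ ($c = 51 \left(-42\right) = -2142$)
$q{\left(2 \right)} c - 24 = \frac{1}{-6 + 2} \left(-2142\right) - 24 = \frac{1}{-4} \left(-2142\right) - 24 = \left(- \frac{1}{4}\right) \left(-2142\right) - 24 = \frac{1071}{2} - 24 = \frac{1023}{2}$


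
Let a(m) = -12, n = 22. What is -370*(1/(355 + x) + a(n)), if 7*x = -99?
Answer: 5295625/1193 ≈ 4438.9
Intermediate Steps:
x = -99/7 (x = (⅐)*(-99) = -99/7 ≈ -14.143)
-370*(1/(355 + x) + a(n)) = -370*(1/(355 - 99/7) - 12) = -370*(1/(2386/7) - 12) = -370*(7/2386 - 12) = -370*(-28625/2386) = 5295625/1193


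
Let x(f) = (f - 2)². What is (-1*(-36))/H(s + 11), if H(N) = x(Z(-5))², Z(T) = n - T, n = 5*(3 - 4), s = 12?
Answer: 9/4 ≈ 2.2500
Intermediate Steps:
n = -5 (n = 5*(-1) = -5)
Z(T) = -5 - T
x(f) = (-2 + f)²
H(N) = 16 (H(N) = ((-2 + (-5 - 1*(-5)))²)² = ((-2 + (-5 + 5))²)² = ((-2 + 0)²)² = ((-2)²)² = 4² = 16)
(-1*(-36))/H(s + 11) = -1*(-36)/16 = 36*(1/16) = 9/4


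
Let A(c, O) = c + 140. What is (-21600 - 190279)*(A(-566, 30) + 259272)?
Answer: -54844031634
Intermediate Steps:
A(c, O) = 140 + c
(-21600 - 190279)*(A(-566, 30) + 259272) = (-21600 - 190279)*((140 - 566) + 259272) = -211879*(-426 + 259272) = -211879*258846 = -54844031634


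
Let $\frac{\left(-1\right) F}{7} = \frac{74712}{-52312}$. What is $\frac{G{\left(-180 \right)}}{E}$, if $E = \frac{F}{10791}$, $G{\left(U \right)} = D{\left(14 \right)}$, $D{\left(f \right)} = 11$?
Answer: $\frac{23520783}{1981} \approx 11873.0$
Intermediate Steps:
$G{\left(U \right)} = 11$
$F = \frac{65373}{6539}$ ($F = - 7 \frac{74712}{-52312} = - 7 \cdot 74712 \left(- \frac{1}{52312}\right) = \left(-7\right) \left(- \frac{9339}{6539}\right) = \frac{65373}{6539} \approx 9.9974$)
$E = \frac{1981}{2138253}$ ($E = \frac{65373}{6539 \cdot 10791} = \frac{65373}{6539} \cdot \frac{1}{10791} = \frac{1981}{2138253} \approx 0.00092646$)
$\frac{G{\left(-180 \right)}}{E} = \frac{11}{\frac{1981}{2138253}} = 11 \cdot \frac{2138253}{1981} = \frac{23520783}{1981}$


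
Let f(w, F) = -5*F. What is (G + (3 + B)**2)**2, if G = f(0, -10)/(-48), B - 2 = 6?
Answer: 8288641/576 ≈ 14390.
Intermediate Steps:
B = 8 (B = 2 + 6 = 8)
G = -25/24 (G = -5*(-10)/(-48) = 50*(-1/48) = -25/24 ≈ -1.0417)
(G + (3 + B)**2)**2 = (-25/24 + (3 + 8)**2)**2 = (-25/24 + 11**2)**2 = (-25/24 + 121)**2 = (2879/24)**2 = 8288641/576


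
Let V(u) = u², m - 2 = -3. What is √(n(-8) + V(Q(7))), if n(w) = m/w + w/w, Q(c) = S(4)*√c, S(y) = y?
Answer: √1810/4 ≈ 10.636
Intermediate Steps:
m = -1 (m = 2 - 3 = -1)
Q(c) = 4*√c
n(w) = 1 - 1/w (n(w) = -1/w + w/w = -1/w + 1 = 1 - 1/w)
√(n(-8) + V(Q(7))) = √((-1 - 8)/(-8) + (4*√7)²) = √(-⅛*(-9) + 112) = √(9/8 + 112) = √(905/8) = √1810/4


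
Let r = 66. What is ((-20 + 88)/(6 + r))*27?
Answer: 51/2 ≈ 25.500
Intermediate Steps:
((-20 + 88)/(6 + r))*27 = ((-20 + 88)/(6 + 66))*27 = (68/72)*27 = (68*(1/72))*27 = (17/18)*27 = 51/2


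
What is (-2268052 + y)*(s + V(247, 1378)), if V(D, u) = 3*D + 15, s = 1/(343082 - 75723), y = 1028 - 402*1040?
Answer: -542722363259120/267359 ≈ -2.0299e+9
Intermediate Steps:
y = -417052 (y = 1028 - 418080 = -417052)
s = 1/267359 ≈ 3.7403e-6
V(D, u) = 15 + 3*D
(-2268052 + y)*(s + V(247, 1378)) = (-2268052 - 417052)*(1/267359 + (15 + 3*247)) = -2685104*(1/267359 + (15 + 741)) = -2685104*(1/267359 + 756) = -2685104*202123405/267359 = -542722363259120/267359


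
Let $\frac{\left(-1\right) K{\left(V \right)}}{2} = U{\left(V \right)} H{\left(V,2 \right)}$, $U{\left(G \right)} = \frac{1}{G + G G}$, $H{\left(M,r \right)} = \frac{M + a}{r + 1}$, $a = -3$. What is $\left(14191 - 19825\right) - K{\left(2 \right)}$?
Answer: $- \frac{50707}{9} \approx -5634.1$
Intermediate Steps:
$H{\left(M,r \right)} = \frac{-3 + M}{1 + r}$ ($H{\left(M,r \right)} = \frac{M - 3}{r + 1} = \frac{-3 + M}{1 + r}$)
$U{\left(G \right)} = \frac{1}{G + G^{2}}$
$K{\left(V \right)} = - \frac{2 \left(-1 + \frac{V}{3}\right)}{V \left(1 + V\right)}$ ($K{\left(V \right)} = - 2 \frac{1}{V \left(1 + V\right)} \frac{-3 + V}{1 + 2} = - 2 \frac{1}{V \left(1 + V\right)} \frac{-3 + V}{3} = - 2 \frac{1}{V \left(1 + V\right)} \left(-1 + \frac{V}{3}\right) = - 2 \frac{-1 + \frac{V}{3}}{V \left(1 + V\right)} = - \frac{2 \left(-1 + \frac{V}{3}\right)}{V \left(1 + V\right)}$)
$\left(14191 - 19825\right) - K{\left(2 \right)} = \left(14191 - 19825\right) - \frac{2 \left(3 - 2\right)}{3 \cdot 2 \left(1 + 2\right)} = \left(14191 - 19825\right) - \frac{2}{3} \cdot \frac{1}{2} \cdot \frac{1}{3} \left(3 - 2\right) = -5634 - \frac{2}{3} \cdot \frac{1}{2} \cdot \frac{1}{3} \cdot 1 = -5634 - \frac{1}{9} = - \frac{50707}{9}$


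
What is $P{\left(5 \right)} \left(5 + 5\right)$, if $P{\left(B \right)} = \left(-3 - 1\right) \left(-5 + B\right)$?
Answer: $0$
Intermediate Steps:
$P{\left(B \right)} = 20 - 4 B$ ($P{\left(B \right)} = - 4 \left(-5 + B\right) = 20 - 4 B$)
$P{\left(5 \right)} \left(5 + 5\right) = \left(20 - 20\right) \left(5 + 5\right) = \left(20 - 20\right) 10 = 0 \cdot 10 = 0$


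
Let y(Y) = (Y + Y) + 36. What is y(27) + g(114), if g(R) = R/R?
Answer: 91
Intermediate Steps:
y(Y) = 36 + 2*Y (y(Y) = 2*Y + 36 = 36 + 2*Y)
g(R) = 1
y(27) + g(114) = (36 + 2*27) + 1 = (36 + 54) + 1 = 90 + 1 = 91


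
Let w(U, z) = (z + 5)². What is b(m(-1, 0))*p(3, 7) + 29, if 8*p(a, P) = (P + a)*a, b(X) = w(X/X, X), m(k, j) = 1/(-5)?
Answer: 577/5 ≈ 115.40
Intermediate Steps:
m(k, j) = -⅕
w(U, z) = (5 + z)²
b(X) = (5 + X)²
p(a, P) = a*(P + a)/8 (p(a, P) = ((P + a)*a)/8 = (a*(P + a))/8 = a*(P + a)/8)
b(m(-1, 0))*p(3, 7) + 29 = (5 - ⅕)²*((⅛)*3*(7 + 3)) + 29 = (24/5)²*((⅛)*3*10) + 29 = (576/25)*(15/4) + 29 = 432/5 + 29 = 577/5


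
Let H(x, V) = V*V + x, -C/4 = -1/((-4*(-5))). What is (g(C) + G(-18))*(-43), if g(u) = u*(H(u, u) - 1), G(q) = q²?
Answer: -1740683/125 ≈ -13925.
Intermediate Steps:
C = ⅕ (C = -(-4)/((-4*(-5))) = -(-4)/20 = -4*(-1/20) = ⅕ ≈ 0.20000)
H(x, V) = x + V² (H(x, V) = V² + x = x + V²)
g(u) = u*(-1 + u + u²) (g(u) = u*((u + u²) - 1) = u*(-1 + u + u²))
(g(C) + G(-18))*(-43) = ((-1 + ⅕ + (⅕)²)/5 + (-18)²)*(-43) = ((-1 + ⅕ + 1/25)/5 + 324)*(-43) = ((⅕)*(-19/25) + 324)*(-43) = (-19/125 + 324)*(-43) = (40481/125)*(-43) = -1740683/125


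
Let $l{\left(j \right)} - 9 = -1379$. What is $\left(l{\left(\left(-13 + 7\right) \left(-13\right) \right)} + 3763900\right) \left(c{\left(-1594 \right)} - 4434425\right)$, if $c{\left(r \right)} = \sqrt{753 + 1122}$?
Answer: $-16684657095250 + 94063250 \sqrt{3} \approx -1.6684 \cdot 10^{13}$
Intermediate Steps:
$l{\left(j \right)} = -1370$ ($l{\left(j \right)} = 9 - 1379 = -1370$)
$c{\left(r \right)} = 25 \sqrt{3}$ ($c{\left(r \right)} = \sqrt{1875} = 25 \sqrt{3}$)
$\left(l{\left(\left(-13 + 7\right) \left(-13\right) \right)} + 3763900\right) \left(c{\left(-1594 \right)} - 4434425\right) = \left(-1370 + 3763900\right) \left(25 \sqrt{3} - 4434425\right) = 3762530 \left(-4434425 + 25 \sqrt{3}\right) = -16684657095250 + 94063250 \sqrt{3}$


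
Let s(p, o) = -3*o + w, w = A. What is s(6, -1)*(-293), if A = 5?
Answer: -2344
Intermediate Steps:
w = 5
s(p, o) = 5 - 3*o (s(p, o) = -3*o + 5 = 5 - 3*o)
s(6, -1)*(-293) = (5 - 3*(-1))*(-293) = (5 + 3)*(-293) = 8*(-293) = -2344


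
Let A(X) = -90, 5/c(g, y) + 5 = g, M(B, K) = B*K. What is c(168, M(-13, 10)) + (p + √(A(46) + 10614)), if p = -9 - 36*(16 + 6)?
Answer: -130558/163 + 2*√2631 ≈ -698.38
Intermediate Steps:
p = -801 (p = -9 - 36*22 = -9 - 792 = -801)
c(g, y) = 5/(-5 + g)
c(168, M(-13, 10)) + (p + √(A(46) + 10614)) = 5/(-5 + 168) + (-801 + √(-90 + 10614)) = 5/163 + (-801 + √10524) = 5*(1/163) + (-801 + 2*√2631) = 5/163 + (-801 + 2*√2631) = -130558/163 + 2*√2631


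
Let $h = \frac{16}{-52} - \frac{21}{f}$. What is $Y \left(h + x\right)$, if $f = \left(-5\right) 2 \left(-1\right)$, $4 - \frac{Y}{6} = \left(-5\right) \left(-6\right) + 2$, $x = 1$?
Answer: $\frac{15372}{65} \approx 236.49$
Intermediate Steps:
$Y = -168$ ($Y = 24 - 6 \left(\left(-5\right) \left(-6\right) + 2\right) = 24 - 6 \left(30 + 2\right) = 24 - 192 = -168$)
$f = 10$ ($f = \left(-10\right) \left(-1\right) = 10$)
$h = - \frac{313}{130}$ ($h = \frac{16}{-52} - \frac{21}{10} = 16 \left(- \frac{1}{52}\right) - \frac{21}{10} = - \frac{4}{13} - \frac{21}{10} = - \frac{313}{130} \approx -2.4077$)
$Y \left(h + x\right) = - 168 \left(- \frac{313}{130} + 1\right) = \left(-168\right) \left(- \frac{183}{130}\right) = \frac{15372}{65}$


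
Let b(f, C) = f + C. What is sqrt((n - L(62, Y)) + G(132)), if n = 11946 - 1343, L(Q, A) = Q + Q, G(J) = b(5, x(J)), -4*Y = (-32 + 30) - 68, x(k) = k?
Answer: 2*sqrt(2654) ≈ 103.03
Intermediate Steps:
Y = 35/2 (Y = -((-32 + 30) - 68)/4 = -(-2 - 68)/4 = -1/4*(-70) = 35/2 ≈ 17.500)
b(f, C) = C + f
G(J) = 5 + J (G(J) = J + 5 = 5 + J)
L(Q, A) = 2*Q
n = 10603
sqrt((n - L(62, Y)) + G(132)) = sqrt((10603 - 2*62) + (5 + 132)) = sqrt((10603 - 1*124) + 137) = sqrt((10603 - 124) + 137) = sqrt(10479 + 137) = sqrt(10616) = 2*sqrt(2654)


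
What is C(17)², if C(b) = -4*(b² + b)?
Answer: 1498176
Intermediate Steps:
C(b) = -4*b - 4*b² (C(b) = -4*(b + b²) = -4*b - 4*b²)
C(17)² = (-4*17*(1 + 17))² = (-4*17*18)² = (-1224)² = 1498176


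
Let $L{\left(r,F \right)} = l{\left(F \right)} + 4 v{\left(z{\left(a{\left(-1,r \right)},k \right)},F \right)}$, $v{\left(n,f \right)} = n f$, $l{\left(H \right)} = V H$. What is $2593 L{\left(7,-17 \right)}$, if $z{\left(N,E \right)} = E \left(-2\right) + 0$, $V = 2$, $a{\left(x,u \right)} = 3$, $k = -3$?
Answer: $-1146106$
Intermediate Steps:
$l{\left(H \right)} = 2 H$
$z{\left(N,E \right)} = - 2 E$ ($z{\left(N,E \right)} = - 2 E + 0 = - 2 E$)
$v{\left(n,f \right)} = f n$
$L{\left(r,F \right)} = 26 F$ ($L{\left(r,F \right)} = 2 F + 4 F \left(\left(-2\right) \left(-3\right)\right) = 2 F + 4 F 6 = 2 F + 4 \cdot 6 F = 2 F + 24 F = 26 F$)
$2593 L{\left(7,-17 \right)} = 2593 \cdot 26 \left(-17\right) = 2593 \left(-442\right) = -1146106$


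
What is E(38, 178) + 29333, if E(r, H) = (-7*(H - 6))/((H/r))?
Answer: 2587761/89 ≈ 29076.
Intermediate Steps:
E(r, H) = r*(42 - 7*H)/H (E(r, H) = (-7*(-6 + H))*(r/H) = (42 - 7*H)*(r/H) = r*(42 - 7*H)/H)
E(38, 178) + 29333 = 7*38*(6 - 1*178)/178 + 29333 = 7*38*(1/178)*(6 - 178) + 29333 = 7*38*(1/178)*(-172) + 29333 = -22876/89 + 29333 = 2587761/89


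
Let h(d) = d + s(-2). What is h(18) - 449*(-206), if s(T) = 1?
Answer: 92513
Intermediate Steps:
h(d) = 1 + d (h(d) = d + 1 = 1 + d)
h(18) - 449*(-206) = (1 + 18) - 449*(-206) = 19 + 92494 = 92513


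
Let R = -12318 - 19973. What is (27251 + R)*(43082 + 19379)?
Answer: -314803440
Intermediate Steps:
R = -32291
(27251 + R)*(43082 + 19379) = (27251 - 32291)*(43082 + 19379) = -5040*62461 = -314803440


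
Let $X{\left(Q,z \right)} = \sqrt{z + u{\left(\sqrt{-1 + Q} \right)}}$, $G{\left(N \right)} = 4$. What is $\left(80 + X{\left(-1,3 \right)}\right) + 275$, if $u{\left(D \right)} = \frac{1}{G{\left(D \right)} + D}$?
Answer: $355 + \sqrt{\frac{13 + 3 i \sqrt{2}}{4 + i \sqrt{2}}} \approx 356.8 - 0.021883 i$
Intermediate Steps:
$u{\left(D \right)} = \frac{1}{4 + D}$
$X{\left(Q,z \right)} = \sqrt{z + \frac{1}{4 + \sqrt{-1 + Q}}}$
$\left(80 + X{\left(-1,3 \right)}\right) + 275 = \left(80 + \sqrt{\frac{1 + 3 \left(4 + \sqrt{-1 - 1}\right)}{4 + \sqrt{-1 - 1}}}\right) + 275 = \left(80 + \sqrt{\frac{1 + 3 \left(4 + \sqrt{-2}\right)}{4 + \sqrt{-2}}}\right) + 275 = \left(80 + \sqrt{\frac{1 + 3 \left(4 + i \sqrt{2}\right)}{4 + i \sqrt{2}}}\right) + 275 = \left(80 + \sqrt{\frac{1 + \left(12 + 3 i \sqrt{2}\right)}{4 + i \sqrt{2}}}\right) + 275 = \left(80 + \sqrt{\frac{13 + 3 i \sqrt{2}}{4 + i \sqrt{2}}}\right) + 275 = 355 + \sqrt{\frac{13 + 3 i \sqrt{2}}{4 + i \sqrt{2}}}$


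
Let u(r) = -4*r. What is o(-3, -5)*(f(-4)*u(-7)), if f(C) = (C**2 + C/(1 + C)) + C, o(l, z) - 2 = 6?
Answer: 8960/3 ≈ 2986.7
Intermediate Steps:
o(l, z) = 8 (o(l, z) = 2 + 6 = 8)
f(C) = C + C**2 + C/(1 + C) (f(C) = (C**2 + C/(1 + C)) + C = C + C**2 + C/(1 + C))
o(-3, -5)*(f(-4)*u(-7)) = 8*((-4*(2 + (-4)**2 + 2*(-4))/(1 - 4))*(-4*(-7))) = 8*(-4*(2 + 16 - 8)/(-3)*28) = 8*(-4*(-1/3)*10*28) = 8*((40/3)*28) = 8*(1120/3) = 8960/3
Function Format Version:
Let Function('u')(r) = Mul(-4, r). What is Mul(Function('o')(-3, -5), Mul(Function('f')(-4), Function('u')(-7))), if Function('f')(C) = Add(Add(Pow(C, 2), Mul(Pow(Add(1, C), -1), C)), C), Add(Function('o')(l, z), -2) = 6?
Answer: Rational(8960, 3) ≈ 2986.7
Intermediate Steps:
Function('o')(l, z) = 8 (Function('o')(l, z) = Add(2, 6) = 8)
Function('f')(C) = Add(C, Pow(C, 2), Mul(C, Pow(Add(1, C), -1))) (Function('f')(C) = Add(Add(Pow(C, 2), Mul(C, Pow(Add(1, C), -1))), C) = Add(C, Pow(C, 2), Mul(C, Pow(Add(1, C), -1))))
Mul(Function('o')(-3, -5), Mul(Function('f')(-4), Function('u')(-7))) = Mul(8, Mul(Mul(-4, Pow(Add(1, -4), -1), Add(2, Pow(-4, 2), Mul(2, -4))), Mul(-4, -7))) = Mul(8, Mul(Mul(-4, Pow(-3, -1), Add(2, 16, -8)), 28)) = Mul(8, Mul(Mul(-4, Rational(-1, 3), 10), 28)) = Mul(8, Mul(Rational(40, 3), 28)) = Mul(8, Rational(1120, 3)) = Rational(8960, 3)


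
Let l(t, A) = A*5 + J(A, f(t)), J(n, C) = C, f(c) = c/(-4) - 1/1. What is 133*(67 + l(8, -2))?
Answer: 7182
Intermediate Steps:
f(c) = -1 - c/4 (f(c) = c*(-¼) - 1*1 = -c/4 - 1 = -1 - c/4)
l(t, A) = -1 + 5*A - t/4 (l(t, A) = A*5 + (-1 - t/4) = 5*A + (-1 - t/4) = -1 + 5*A - t/4)
133*(67 + l(8, -2)) = 133*(67 + (-1 + 5*(-2) - ¼*8)) = 133*(67 + (-1 - 10 - 2)) = 133*(67 - 13) = 133*54 = 7182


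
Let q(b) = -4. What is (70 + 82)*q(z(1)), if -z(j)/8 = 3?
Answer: -608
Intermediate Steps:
z(j) = -24 (z(j) = -8*3 = -24)
(70 + 82)*q(z(1)) = (70 + 82)*(-4) = 152*(-4) = -608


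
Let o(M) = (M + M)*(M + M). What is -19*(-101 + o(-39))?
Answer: -113677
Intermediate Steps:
o(M) = 4*M² (o(M) = (2*M)*(2*M) = 4*M²)
-19*(-101 + o(-39)) = -19*(-101 + 4*(-39)²) = -19*(-101 + 4*1521) = -19*(-101 + 6084) = -19*5983 = -113677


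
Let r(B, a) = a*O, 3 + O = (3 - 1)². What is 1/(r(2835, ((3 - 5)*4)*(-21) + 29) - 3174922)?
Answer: -1/3174725 ≈ -3.1499e-7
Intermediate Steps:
O = 1 (O = -3 + (3 - 1)² = -3 + 2² = -3 + 4 = 1)
r(B, a) = a (r(B, a) = a*1 = a)
1/(r(2835, ((3 - 5)*4)*(-21) + 29) - 3174922) = 1/((((3 - 5)*4)*(-21) + 29) - 3174922) = 1/((-2*4*(-21) + 29) - 3174922) = 1/((-8*(-21) + 29) - 3174922) = 1/((168 + 29) - 3174922) = 1/(197 - 3174922) = 1/(-3174725) = -1/3174725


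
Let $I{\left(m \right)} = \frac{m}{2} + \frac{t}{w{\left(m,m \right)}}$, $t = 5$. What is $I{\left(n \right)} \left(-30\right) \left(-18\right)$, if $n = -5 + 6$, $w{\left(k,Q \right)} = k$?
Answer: $2970$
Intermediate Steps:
$n = 1$
$I{\left(m \right)} = \frac{m}{2} + \frac{5}{m}$
$I{\left(n \right)} \left(-30\right) \left(-18\right) = \left(\frac{1}{2} \cdot 1 + \frac{5}{1}\right) \left(-30\right) \left(-18\right) = \left(\frac{1}{2} + 5 \cdot 1\right) \left(-30\right) \left(-18\right) = \left(\frac{1}{2} + 5\right) \left(-30\right) \left(-18\right) = \frac{11}{2} \left(-30\right) \left(-18\right) = \left(-165\right) \left(-18\right) = 2970$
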